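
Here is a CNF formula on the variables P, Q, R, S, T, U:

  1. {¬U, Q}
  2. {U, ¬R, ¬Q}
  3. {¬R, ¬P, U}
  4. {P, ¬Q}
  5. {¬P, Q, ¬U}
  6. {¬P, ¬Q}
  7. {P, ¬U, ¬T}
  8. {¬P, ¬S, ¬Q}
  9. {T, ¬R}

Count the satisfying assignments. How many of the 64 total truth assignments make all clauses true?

10

Split on P, then Q.
  P=T, Q=T: a clause becomes empty — 0.
  P=T, Q=F: remaining (R,S,T,U) ∈ {(F,F,F,F); (F,F,T,F); (F,T,F,F); (F,T,T,F)} — 4.
  P=F, Q=T: a clause becomes empty — 0.
  P=F, Q=F: S free; 3 ways for (R,T,U) × 2^1 = 6.
Total: 0 + 4 + 0 + 6 = 10.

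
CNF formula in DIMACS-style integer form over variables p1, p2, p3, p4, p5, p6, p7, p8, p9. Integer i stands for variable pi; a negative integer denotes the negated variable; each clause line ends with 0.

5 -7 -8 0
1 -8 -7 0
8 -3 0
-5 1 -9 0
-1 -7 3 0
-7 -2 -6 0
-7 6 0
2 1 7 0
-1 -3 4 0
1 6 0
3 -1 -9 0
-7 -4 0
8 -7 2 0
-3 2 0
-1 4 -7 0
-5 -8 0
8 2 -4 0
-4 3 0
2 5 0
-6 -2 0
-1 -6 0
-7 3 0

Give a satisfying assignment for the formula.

p1=T  p2=T  p3=T  p4=T  p5=F  p6=F  p7=F  p8=T  p9=F

Check each clause:
  1. (p5 \/ ~p8 \/ ~p7) — ~p7 is true.
  2. (~p7 \/ ~p8 \/ p1) — p1 is true.
  3. (p8 \/ ~p3) — p8 is true.
  4. (p1 \/ ~p9 \/ ~p5) — p1 is true.
  5. (p3 \/ ~p1 \/ ~p7) — ~p7 is true.
  6. (~p2 \/ ~p6 \/ ~p7) — ~p7 is true.
  7. (p6 \/ ~p7) — ~p7 is true.
  8. (p2 \/ p1 \/ p7) — p1 is true.
  9. (p4 \/ ~p1 \/ ~p3) — p4 is true.
  10. (p1 \/ p6) — p1 is true.
  11. (p3 \/ ~p1 \/ ~p9) — p3 is true.
  12. (~p7 \/ ~p4) — ~p7 is true.
  13. (p2 \/ p8 \/ ~p7) — p8 is true.
  14. (~p3 \/ p2) — p2 is true.
  15. (p4 \/ ~p7 \/ ~p1) — ~p7 is true.
  16. (~p5 \/ ~p8) — ~p5 is true.
  17. (p8 \/ p2 \/ ~p4) — p8 is true.
  18. (p3 \/ ~p4) — p3 is true.
  19. (p2 \/ p5) — p2 is true.
  20. (~p2 \/ ~p6) — ~p6 is true.
  21. (~p1 \/ ~p6) — ~p6 is true.
  22. (p3 \/ ~p7) — ~p7 is true.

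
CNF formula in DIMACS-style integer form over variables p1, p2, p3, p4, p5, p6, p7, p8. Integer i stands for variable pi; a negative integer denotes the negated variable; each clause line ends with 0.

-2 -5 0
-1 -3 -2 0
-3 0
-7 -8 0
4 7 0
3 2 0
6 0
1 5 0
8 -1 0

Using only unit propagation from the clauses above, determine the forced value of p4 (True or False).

True

(~p3) stands alone — p3 = False.
(p3 \/ p2): since p3 = False, the clause reduces to (p2). p2 = True.
(~p2 \/ ~p5) with p2 = True leaves only ~p5, so p5 = False.
(p6) stands alone — p6 = True.
In (p5 \/ p1), p5 is now false; p1 must hold, so p1 = True.
From (p8 \/ ~p1) and p1 = True: p8 = True.
In (~p8 \/ ~p7), ~p8 is now false; ~p7 must hold, so p7 = False.
From (p4 \/ p7) and p7 = False: p4 = True.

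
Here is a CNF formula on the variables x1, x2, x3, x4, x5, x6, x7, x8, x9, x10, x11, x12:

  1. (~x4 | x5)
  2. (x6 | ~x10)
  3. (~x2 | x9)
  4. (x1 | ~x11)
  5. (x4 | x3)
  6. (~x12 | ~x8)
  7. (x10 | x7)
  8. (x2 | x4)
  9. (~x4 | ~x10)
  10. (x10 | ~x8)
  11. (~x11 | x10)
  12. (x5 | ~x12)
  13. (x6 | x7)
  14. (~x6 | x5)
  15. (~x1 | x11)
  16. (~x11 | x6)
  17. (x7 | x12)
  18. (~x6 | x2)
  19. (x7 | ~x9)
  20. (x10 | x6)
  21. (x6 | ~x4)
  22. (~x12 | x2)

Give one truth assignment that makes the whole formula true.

x1=False  x2=True  x3=True  x4=True  x5=True  x6=True  x7=True  x8=False  x9=True  x10=False  x11=False  x12=True

x3 occurs only positively in the remaining clauses — set x3 = True.
x5 occurs only positively in the remaining clauses — set x5 = True.
Set x1 = False and propagate.
  then x11 is forced to False.
Set x2 = True and propagate.
  then x9 is forced to True.
  then x7 is forced to True.
For the remaining variables, x4 = True, x6 = True, x8 = False, x10 = False, x12 = True works.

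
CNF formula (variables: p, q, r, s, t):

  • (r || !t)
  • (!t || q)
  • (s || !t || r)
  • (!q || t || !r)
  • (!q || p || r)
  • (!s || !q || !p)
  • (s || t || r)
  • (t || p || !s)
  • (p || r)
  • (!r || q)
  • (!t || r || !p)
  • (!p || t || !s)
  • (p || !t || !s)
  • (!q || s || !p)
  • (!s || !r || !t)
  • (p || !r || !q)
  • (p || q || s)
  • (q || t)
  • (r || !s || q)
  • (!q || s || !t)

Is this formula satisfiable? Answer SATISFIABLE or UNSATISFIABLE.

UNSATISFIABLE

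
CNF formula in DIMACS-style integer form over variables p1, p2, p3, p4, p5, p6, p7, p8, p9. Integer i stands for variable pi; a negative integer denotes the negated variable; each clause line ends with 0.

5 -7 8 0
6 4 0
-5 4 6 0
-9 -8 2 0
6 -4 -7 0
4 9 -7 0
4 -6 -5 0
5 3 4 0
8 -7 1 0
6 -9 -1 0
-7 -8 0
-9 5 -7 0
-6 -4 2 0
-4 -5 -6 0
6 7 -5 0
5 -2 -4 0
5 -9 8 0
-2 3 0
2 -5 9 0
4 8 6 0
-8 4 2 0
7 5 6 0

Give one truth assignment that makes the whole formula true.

p1=1  p2=1  p3=1  p4=0  p5=0  p6=1  p7=0  p8=1  p9=0

Check each clause:
  1. (p8 \/ p5 \/ ~p7) — p8 is true.
  2. (p4 \/ p6) — p6 is true.
  3. (~p5 \/ p6 \/ p4) — ~p5 is true.
  4. (~p9 \/ p2 \/ ~p8) — p2 is true.
  5. (p6 \/ ~p7 \/ ~p4) — ~p7 is true.
  6. (~p7 \/ p4 \/ p9) — ~p7 is true.
  7. (~p5 \/ ~p6 \/ p4) — ~p5 is true.
  8. (p5 \/ p3 \/ p4) — p3 is true.
  9. (p8 \/ ~p7 \/ p1) — p8 is true.
  10. (~p9 \/ p6 \/ ~p1) — p6 is true.
  11. (~p7 \/ ~p8) — ~p7 is true.
  12. (p5 \/ ~p9 \/ ~p7) — ~p7 is true.
  13. (p2 \/ ~p4 \/ ~p6) — p2 is true.
  14. (~p4 \/ ~p6 \/ ~p5) — ~p5 is true.
  15. (~p5 \/ p7 \/ p6) — ~p5 is true.
  16. (p5 \/ ~p4 \/ ~p2) — ~p4 is true.
  17. (p5 \/ p8 \/ ~p9) — p8 is true.
  18. (p3 \/ ~p2) — p3 is true.
  19. (p2 \/ p9 \/ ~p5) — p2 is true.
  20. (p6 \/ p4 \/ p8) — p8 is true.
  21. (p2 \/ p4 \/ ~p8) — p2 is true.
  22. (p6 \/ p7 \/ p5) — p6 is true.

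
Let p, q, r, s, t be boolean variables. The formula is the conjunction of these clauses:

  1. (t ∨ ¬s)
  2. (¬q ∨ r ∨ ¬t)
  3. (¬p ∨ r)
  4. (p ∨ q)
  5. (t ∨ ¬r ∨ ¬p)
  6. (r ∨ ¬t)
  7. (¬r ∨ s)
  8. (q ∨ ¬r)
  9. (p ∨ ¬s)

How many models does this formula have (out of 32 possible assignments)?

The models are:
  p=F q=T r=F s=F t=F
  p=T q=T r=T s=T t=T
That's 2 in total.

2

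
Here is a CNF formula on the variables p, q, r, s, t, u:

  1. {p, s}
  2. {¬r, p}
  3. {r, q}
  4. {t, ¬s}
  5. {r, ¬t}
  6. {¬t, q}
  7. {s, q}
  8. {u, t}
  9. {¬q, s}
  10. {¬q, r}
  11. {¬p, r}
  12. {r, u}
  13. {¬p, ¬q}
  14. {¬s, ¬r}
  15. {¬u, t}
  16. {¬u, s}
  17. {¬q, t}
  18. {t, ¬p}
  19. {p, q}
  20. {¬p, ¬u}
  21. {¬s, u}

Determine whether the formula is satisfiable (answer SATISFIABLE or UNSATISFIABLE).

q = True:
  propagation gives s=True, t=True, r=True; an empty clause results — contradiction.
q = False:
  propagation gives r=True, p=True, t=False; an empty clause results — contradiction.
Every branch closes, so no satisfying assignment exists.

UNSATISFIABLE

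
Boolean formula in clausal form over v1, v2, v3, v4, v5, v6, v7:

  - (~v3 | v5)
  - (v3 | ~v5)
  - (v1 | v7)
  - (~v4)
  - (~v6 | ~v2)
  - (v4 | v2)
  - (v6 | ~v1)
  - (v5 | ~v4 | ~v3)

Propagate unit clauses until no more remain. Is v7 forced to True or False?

True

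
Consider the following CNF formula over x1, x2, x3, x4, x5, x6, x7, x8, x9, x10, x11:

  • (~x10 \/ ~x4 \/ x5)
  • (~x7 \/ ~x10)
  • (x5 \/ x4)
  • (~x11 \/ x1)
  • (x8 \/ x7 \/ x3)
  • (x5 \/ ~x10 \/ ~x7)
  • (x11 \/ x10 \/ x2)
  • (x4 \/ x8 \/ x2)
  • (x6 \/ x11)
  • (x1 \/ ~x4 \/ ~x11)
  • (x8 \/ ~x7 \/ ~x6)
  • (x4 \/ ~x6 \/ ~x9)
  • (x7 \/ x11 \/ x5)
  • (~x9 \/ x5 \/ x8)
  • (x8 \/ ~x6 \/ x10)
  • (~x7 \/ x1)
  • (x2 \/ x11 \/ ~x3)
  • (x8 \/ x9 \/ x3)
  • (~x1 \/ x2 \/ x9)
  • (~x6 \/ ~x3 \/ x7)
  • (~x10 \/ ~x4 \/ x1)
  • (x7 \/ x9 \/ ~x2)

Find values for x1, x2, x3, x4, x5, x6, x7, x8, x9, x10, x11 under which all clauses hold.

x1=T, x2=F, x3=F, x4=T, x5=T, x6=T, x7=F, x8=T, x9=T, x10=T, x11=T

Pure literal: x5 appears only positively; assign x5 = True.
x8 occurs only positively in the remaining clauses — set x8 = True.
Set x1 = True and propagate.
Try x2 = False.
  then x9 is forced to True.
Try x3 = False.
The remaining clauses are satisfied by x4 = True, x6 = True, x7 = False, x10 = True, x11 = True.
Every clause has at least one true literal under this assignment.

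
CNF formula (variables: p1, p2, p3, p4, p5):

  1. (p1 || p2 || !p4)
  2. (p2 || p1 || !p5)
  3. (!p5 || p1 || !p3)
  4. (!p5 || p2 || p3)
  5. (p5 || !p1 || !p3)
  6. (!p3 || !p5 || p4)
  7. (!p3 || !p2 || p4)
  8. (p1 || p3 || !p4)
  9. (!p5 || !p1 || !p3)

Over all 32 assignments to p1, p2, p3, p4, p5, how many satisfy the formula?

11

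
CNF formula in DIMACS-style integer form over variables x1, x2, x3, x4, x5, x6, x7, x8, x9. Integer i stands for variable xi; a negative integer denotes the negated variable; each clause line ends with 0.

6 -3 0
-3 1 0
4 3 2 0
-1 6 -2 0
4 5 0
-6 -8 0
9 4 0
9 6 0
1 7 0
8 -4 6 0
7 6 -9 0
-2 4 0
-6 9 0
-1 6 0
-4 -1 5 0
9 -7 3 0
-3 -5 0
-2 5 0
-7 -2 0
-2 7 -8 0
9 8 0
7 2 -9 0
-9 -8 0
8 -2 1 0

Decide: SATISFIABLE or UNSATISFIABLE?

SATISFIABLE

Try x1 = True.
  then x6 is forced to True.
  then x8 is forced to False.
  then x9 is forced to True.
The remaining clauses are satisfied by x2 = False, x3 = False, x4 = True, x5 = True, x7 = True.
Every clause has at least one true literal under this assignment.
So x1 = True  x2 = False  x3 = False  x4 = True  x5 = True  x6 = True  x7 = True  x8 = False  x9 = True is a satisfying assignment.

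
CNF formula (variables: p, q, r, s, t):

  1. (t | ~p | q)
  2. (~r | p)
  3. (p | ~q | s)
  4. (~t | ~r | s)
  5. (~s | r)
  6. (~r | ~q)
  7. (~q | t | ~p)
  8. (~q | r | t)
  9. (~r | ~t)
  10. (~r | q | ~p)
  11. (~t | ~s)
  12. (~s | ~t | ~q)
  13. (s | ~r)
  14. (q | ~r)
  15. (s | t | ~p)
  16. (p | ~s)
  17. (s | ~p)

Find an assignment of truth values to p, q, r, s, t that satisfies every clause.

Try p = False.
  then r is forced to False.
  then s is forced to False.
  then q is forced to False.
t is now unconstrained; take t = False.

p = 0  q = 0  r = 0  s = 0  t = 0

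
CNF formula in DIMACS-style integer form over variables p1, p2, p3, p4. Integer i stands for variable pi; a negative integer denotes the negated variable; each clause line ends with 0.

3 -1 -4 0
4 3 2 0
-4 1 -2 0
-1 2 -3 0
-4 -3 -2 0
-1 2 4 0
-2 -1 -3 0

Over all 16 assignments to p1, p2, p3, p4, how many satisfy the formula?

Satisfying assignments:
  p1=0 p2=0 p3=0 p4=1
  p1=0 p2=0 p3=1 p4=0
  p1=0 p2=0 p3=1 p4=1
  p1=0 p2=1 p3=0 p4=0
  p1=0 p2=1 p3=1 p4=0
  p1=1 p2=1 p3=0 p4=0
That's 6 in total.

6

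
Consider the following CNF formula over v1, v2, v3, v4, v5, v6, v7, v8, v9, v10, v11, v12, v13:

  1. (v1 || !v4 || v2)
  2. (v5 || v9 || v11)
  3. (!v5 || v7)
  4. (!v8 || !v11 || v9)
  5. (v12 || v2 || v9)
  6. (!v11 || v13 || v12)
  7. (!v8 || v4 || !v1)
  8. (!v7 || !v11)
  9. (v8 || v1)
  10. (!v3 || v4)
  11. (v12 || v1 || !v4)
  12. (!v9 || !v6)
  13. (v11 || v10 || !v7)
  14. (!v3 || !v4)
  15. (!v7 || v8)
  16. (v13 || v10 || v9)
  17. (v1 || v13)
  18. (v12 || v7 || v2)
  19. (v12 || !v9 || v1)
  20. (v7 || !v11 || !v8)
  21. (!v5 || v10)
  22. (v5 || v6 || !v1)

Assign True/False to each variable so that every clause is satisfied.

v1 = F, v2 = T, v3 = F, v4 = F, v5 = F, v6 = F, v7 = F, v8 = T, v9 = T, v10 = T, v11 = F, v12 = T, v13 = T

v2 occurs only positively in the remaining clauses — set v2 = True.
v3 occurs only negated in the remaining clauses — set v3 = False.
Set v1 = False and propagate.
  then v8 is forced to True.
  then v13 is forced to True.
Branch on v4: take v4 = False.
For the remaining variables, v5 = False, v6 = False, v7 = False, v9 = True, v10 = True, v11 = False, v12 = True works.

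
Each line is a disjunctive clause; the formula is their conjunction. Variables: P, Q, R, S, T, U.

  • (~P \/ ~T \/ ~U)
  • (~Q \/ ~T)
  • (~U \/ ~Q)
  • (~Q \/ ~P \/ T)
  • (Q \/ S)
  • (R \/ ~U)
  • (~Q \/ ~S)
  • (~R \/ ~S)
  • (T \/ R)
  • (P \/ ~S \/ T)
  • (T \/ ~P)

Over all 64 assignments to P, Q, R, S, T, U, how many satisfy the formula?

3

The models are:
  P=0 Q=0 R=0 S=1 T=1 U=0
  P=0 Q=1 R=1 S=0 T=0 U=0
  P=1 Q=0 R=0 S=1 T=1 U=0
That's 3 in total.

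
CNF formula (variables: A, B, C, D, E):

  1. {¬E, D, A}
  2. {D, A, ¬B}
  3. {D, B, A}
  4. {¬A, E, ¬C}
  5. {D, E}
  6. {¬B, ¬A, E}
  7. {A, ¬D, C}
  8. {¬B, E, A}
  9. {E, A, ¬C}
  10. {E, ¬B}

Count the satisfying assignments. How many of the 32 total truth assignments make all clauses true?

Case analysis on A and E:
  A=T, E=T: B, C, D free → 2^3 = 8.
  A=T, E=F: remaining (B,C,D) ∈ {(F,F,T)} — 1.
  A=F, E=T: remaining (B,C,D) ∈ {(F,T,T); (T,T,T)} — 2.
  A=F, E=F: a clause becomes empty — 0.
Total: 8 + 1 + 2 + 0 = 11.

11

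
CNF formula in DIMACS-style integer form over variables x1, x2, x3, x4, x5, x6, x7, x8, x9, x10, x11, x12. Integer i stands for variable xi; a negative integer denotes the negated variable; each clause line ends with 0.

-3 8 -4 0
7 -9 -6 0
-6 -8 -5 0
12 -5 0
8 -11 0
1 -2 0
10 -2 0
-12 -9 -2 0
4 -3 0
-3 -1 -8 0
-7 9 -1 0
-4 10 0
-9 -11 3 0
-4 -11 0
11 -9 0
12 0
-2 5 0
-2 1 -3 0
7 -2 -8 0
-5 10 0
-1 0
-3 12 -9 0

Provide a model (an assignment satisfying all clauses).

x1=F, x2=F, x3=F, x4=F, x5=F, x6=T, x7=F, x8=T, x9=F, x10=F, x11=T, x12=T

Check each clause:
  1. (~x4 \/ ~x3 \/ x8) — x8 is true.
  2. (~x9 \/ ~x6 \/ x7) — ~x9 is true.
  3. (~x8 \/ ~x5 \/ ~x6) — ~x5 is true.
  4. (x12 \/ ~x5) — ~x5 is true.
  5. (x8 \/ ~x11) — x8 is true.
  6. (~x2 \/ x1) — ~x2 is true.
  7. (~x2 \/ x10) — ~x2 is true.
  8. (~x9 \/ ~x2 \/ ~x12) — ~x2 is true.
  9. (~x3 \/ x4) — ~x3 is true.
  10. (~x3 \/ ~x8 \/ ~x1) — ~x3 is true.
  11. (~x7 \/ ~x1 \/ x9) — ~x7 is true.
  12. (x10 \/ ~x4) — ~x4 is true.
  13. (~x11 \/ x3 \/ ~x9) — ~x9 is true.
  14. (~x4 \/ ~x11) — ~x4 is true.
  15. (~x9 \/ x11) — x11 is true.
  16. (x12) — x12 is true.
  17. (x5 \/ ~x2) — ~x2 is true.
  18. (~x3 \/ x1 \/ ~x2) — ~x3 is true.
  19. (~x2 \/ x7 \/ ~x8) — ~x2 is true.
  20. (x10 \/ ~x5) — ~x5 is true.
  21. (~x1) — ~x1 is true.
  22. (~x3 \/ ~x9 \/ x12) — x12 is true.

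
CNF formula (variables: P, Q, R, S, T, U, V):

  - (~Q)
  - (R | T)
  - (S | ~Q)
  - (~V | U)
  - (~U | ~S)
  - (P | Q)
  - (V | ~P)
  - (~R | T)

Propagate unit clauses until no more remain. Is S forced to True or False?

(~Q) is a unit clause: Q = False.
(Q | P): since Q = False, the clause reduces to (P). P = True.
From (V | ~P) and P = True: V = True.
(~V | U) with V = True leaves only U, so U = True.
From (~S | ~U) and U = True: S = False.

False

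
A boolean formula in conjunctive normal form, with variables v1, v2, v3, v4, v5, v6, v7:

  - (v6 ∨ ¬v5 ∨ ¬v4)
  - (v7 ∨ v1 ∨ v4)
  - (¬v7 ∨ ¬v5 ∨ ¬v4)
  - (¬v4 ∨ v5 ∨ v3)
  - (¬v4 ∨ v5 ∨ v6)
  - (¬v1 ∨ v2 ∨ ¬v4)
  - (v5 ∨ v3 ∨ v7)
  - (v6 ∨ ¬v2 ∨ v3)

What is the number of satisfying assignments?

Split on v4, then v5.
  v4=T, v5=T: v3 free; 3 ways for (v1,v2,v6,v7) × 2^1 = 6.
  v4=T, v5=F: v7 free; 3 ways for (v1,v2,v3,v6) × 2^1 = 6.
  v4=F, v5=T: 21 of the 32 assignments to (v1,v2,v3,v6,v7) work.
  v4=F, v5=F: 18 of the 32 assignments to (v1,v2,v3,v6,v7) work.
Total: 6 + 6 + 21 + 18 = 51.

51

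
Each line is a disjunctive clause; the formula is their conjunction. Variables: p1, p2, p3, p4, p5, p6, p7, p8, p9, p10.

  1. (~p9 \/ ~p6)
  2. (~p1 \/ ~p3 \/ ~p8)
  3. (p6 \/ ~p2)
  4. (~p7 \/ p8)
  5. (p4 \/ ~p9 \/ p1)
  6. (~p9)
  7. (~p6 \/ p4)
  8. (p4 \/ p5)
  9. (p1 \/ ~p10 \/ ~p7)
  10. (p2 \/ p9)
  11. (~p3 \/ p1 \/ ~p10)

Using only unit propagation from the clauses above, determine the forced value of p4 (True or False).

(~p9) is a unit clause: p9 = False.
(p2 \/ p9): since p9 = False, the clause reduces to (p2). p2 = True.
(p6 \/ ~p2) with p2 = True leaves only p6, so p6 = True.
In (p4 \/ ~p6), ~p6 is now false; p4 must hold, so p4 = True.

True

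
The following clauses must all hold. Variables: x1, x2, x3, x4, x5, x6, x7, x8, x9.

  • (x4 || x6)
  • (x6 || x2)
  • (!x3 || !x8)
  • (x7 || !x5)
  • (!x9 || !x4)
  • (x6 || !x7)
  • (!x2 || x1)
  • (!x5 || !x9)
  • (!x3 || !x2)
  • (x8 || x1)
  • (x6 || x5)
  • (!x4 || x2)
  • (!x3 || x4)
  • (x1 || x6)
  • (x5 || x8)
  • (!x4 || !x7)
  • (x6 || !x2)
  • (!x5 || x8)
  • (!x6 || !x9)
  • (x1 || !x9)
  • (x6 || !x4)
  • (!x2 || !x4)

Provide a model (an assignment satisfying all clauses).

x1=True, x2=True, x3=False, x4=False, x5=False, x6=True, x7=True, x8=True, x9=False

x1 occurs only positively in the remaining clauses — set x1 = True.
x3 occurs only negated in the remaining clauses — set x3 = False.
Set x2 = True and propagate.
  then x6 is forced to True.
  then x9 is forced to False.
  then x4 is forced to False.
The remaining clauses are satisfied by x5 = False, x7 = True, x8 = True.
Every clause has at least one true literal under this assignment.
Check each clause:
  1. (x4 || x6) — x6 is true.
  2. (x6 || x2) — x2 is true.
  3. (!x3 || !x8) — !x3 is true.
  4. (x7 || !x5) — !x5 is true.
  5. (!x9 || !x4) — !x4 is true.
  6. (x6 || !x7) — x6 is true.
  7. (!x2 || x1) — x1 is true.
  8. (!x5 || !x9) — !x5 is true.
  9. (!x2 || !x3) — !x3 is true.
  10. (x8 || x1) — x8 is true.
  11. (x5 || x6) — x6 is true.
  12. (!x4 || x2) — x2 is true.
  13. (!x3 || x4) — !x3 is true.
  14. (x1 || x6) — x1 is true.
  15. (x8 || x5) — x8 is true.
  16. (!x4 || !x7) — !x4 is true.
  17. (x6 || !x2) — x6 is true.
  18. (x8 || !x5) — x8 is true.
  19. (!x9 || !x6) — !x9 is true.
  20. (!x9 || x1) — x1 is true.
  21. (!x4 || x6) — !x4 is true.
  22. (!x2 || !x4) — !x4 is true.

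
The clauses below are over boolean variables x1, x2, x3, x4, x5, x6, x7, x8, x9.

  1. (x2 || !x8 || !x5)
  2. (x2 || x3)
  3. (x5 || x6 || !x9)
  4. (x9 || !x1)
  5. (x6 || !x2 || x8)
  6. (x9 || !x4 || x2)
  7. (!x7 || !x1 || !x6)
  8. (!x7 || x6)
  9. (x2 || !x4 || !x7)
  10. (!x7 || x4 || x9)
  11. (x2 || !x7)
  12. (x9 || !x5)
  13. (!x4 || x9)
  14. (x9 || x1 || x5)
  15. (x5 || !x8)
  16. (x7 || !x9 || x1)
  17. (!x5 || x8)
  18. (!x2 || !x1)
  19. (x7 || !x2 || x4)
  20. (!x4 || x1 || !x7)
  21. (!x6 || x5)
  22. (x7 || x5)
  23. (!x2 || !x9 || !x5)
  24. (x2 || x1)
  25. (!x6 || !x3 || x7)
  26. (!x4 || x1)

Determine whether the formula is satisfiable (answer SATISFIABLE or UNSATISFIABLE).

x2 = True:
  propagation gives x1=False, x4=False, x7=True, x6=True; an empty clause results — contradiction.
x2 = False:
  propagation gives x3=True, x7=False, x5=True, x8=False; an empty clause results — contradiction.
Every branch closes, so no satisfying assignment exists.

UNSATISFIABLE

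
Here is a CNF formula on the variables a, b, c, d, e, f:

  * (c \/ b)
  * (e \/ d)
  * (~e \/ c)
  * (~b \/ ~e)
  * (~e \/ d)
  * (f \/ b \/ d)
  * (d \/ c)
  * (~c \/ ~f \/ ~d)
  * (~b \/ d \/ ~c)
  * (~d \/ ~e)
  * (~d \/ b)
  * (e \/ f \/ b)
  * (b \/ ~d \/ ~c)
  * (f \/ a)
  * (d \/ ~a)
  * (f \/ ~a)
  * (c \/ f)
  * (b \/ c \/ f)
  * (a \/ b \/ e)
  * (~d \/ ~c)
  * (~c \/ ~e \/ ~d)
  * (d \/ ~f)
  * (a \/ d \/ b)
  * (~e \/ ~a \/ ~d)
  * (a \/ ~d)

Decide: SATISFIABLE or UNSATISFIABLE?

SATISFIABLE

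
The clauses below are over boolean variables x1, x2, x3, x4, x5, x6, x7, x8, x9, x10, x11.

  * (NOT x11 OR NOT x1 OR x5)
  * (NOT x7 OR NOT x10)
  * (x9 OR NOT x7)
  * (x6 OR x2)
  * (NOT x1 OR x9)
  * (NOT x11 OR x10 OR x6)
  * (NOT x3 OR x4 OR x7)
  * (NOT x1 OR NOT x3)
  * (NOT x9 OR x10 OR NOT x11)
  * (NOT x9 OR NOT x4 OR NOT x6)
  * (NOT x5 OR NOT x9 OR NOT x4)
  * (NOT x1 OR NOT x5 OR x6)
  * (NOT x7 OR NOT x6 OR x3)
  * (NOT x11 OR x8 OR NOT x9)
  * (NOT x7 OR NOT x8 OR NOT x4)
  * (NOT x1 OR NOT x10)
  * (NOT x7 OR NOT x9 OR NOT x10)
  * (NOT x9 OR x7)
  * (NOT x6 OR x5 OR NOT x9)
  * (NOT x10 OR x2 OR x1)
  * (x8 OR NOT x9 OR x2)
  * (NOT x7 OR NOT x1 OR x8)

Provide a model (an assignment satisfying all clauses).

x1=0, x2=0, x3=0, x4=1, x5=1, x6=1, x7=0, x8=0, x9=0, x10=0, x11=0

Pure literal: x11 appears only negated; assign x11 = False.
Try x1 = False.
Try x2 = False.
  then x6 is forced to True.
  then x10 is forced to False.
The remaining clauses are satisfied by x3 = False, x4 = True, x5 = True, x7 = False, x8 = False, x9 = False.
Every clause has at least one true literal under this assignment.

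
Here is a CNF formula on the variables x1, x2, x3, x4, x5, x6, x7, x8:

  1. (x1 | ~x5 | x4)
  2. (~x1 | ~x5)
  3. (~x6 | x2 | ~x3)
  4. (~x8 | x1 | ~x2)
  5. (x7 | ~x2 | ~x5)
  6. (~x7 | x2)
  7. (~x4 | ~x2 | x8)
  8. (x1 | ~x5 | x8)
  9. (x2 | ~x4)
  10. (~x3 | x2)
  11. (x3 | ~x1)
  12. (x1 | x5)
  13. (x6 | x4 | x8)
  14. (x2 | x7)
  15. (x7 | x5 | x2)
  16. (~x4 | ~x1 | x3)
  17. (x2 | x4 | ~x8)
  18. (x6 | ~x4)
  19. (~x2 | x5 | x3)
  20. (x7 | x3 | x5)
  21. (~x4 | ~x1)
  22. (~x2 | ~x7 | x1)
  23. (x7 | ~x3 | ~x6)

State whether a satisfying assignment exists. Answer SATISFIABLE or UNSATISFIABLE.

SATISFIABLE

Branch on x1: take x1 = True.
  then x5 is forced to False.
  then x3 is forced to True.
  then x2 is forced to True.
  then x4 is forced to False.
The remaining clauses are satisfied by x6 = False, x7 = True, x8 = True.
Every clause has at least one true literal under this assignment.
So x1=T, x2=T, x3=T, x4=F, x5=F, x6=F, x7=T, x8=T is a satisfying assignment.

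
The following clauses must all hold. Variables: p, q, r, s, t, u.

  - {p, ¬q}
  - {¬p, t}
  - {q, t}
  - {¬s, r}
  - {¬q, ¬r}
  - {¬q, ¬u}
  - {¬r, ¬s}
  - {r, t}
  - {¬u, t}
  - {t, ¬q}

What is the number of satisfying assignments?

9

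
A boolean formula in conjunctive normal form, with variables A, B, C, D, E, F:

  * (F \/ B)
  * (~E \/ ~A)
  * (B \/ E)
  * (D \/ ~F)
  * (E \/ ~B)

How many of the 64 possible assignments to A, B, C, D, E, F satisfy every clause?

Split on B, then E.
  B=T, E=T: C free; 3 ways for (A,D,F) × 2^1 = 6.
  B=T, E=F: a clause becomes empty — 0.
  B=F, E=T: remaining (A,C,D,F) ∈ {(F,F,T,T); (F,T,T,T)} — 2.
  B=F, E=F: a clause becomes empty — 0.
Total: 6 + 0 + 2 + 0 = 8.

8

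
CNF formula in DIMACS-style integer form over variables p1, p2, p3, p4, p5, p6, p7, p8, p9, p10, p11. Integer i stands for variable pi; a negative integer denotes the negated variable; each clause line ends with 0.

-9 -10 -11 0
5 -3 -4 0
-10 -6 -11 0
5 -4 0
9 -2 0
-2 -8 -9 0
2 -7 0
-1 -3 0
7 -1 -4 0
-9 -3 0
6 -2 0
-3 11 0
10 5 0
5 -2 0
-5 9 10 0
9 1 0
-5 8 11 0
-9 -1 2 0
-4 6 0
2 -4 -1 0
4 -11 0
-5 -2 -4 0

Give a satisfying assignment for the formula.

p1=T, p2=F, p3=F, p4=F, p5=F, p6=T, p7=F, p8=F, p9=F, p10=T, p11=F

Pure literal: p3 appears only negated; assign p3 = False.
Branch on p1: take p1 = True.
Try p2 = False.
  then p7 is forced to False.
  then p4 is forced to False.
  then p9 is forced to False.
  then p11 is forced to False.
For the remaining variables, p5 = False, p6 = True, p8 = False, p10 = True works.
Every clause has at least one true literal under this assignment.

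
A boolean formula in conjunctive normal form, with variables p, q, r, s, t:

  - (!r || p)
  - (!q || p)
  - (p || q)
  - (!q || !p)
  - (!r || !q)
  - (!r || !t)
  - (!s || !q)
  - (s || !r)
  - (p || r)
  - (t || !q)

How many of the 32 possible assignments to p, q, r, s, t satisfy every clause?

5

Satisfying assignments:
  p=1 q=0 r=0 s=0 t=0
  p=1 q=0 r=0 s=0 t=1
  p=1 q=0 r=0 s=1 t=0
  p=1 q=0 r=0 s=1 t=1
  p=1 q=0 r=1 s=1 t=0
Count: 5.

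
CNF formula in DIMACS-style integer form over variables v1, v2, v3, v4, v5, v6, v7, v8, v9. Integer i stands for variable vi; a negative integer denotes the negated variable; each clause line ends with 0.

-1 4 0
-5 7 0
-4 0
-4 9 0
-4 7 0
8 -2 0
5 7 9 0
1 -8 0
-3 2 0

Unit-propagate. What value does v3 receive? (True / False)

(~v4) stands alone — v4 = False.
In (v4 | ~v1), v4 is now false; ~v1 must hold, so v1 = False.
From (v1 | ~v8) and v1 = False: v8 = False.
In (v8 | ~v2), v8 is now false; ~v2 must hold, so v2 = False.
(v2 | ~v3): since v2 = False, the clause reduces to (~v3). v3 = False.

False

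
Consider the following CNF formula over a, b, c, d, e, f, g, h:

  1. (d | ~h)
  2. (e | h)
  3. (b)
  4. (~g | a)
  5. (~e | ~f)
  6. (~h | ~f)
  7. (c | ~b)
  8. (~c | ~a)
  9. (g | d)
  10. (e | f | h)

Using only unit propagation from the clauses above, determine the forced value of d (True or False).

True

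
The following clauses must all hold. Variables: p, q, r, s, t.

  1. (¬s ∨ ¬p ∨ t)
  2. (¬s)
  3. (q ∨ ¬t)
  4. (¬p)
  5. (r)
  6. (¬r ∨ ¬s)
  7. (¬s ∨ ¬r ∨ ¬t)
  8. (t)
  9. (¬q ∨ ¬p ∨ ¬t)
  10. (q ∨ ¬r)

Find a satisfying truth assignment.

p = F, q = T, r = T, s = F, t = T

The clause (¬s) is unit: s must be False.
(¬p) is a unit clause, so p = False.
The clause (r) is unit: r must be True.
Unit propagation: (t) forces t = True.
(q) is a unit clause, so q = True.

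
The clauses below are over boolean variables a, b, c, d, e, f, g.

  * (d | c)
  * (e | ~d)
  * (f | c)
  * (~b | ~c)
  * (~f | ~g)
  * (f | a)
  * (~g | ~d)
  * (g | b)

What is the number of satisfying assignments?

4

The models are:
  a=F b=T c=F d=T e=T f=T g=F
  a=T b=F c=T d=F e=F f=F g=T
  a=T b=F c=T d=F e=T f=F g=T
  a=T b=T c=F d=T e=T f=T g=F
Count: 4.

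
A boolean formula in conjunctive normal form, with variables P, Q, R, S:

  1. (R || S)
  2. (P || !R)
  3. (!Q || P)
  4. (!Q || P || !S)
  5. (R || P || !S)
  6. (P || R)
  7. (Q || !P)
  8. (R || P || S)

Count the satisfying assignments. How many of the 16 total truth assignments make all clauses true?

3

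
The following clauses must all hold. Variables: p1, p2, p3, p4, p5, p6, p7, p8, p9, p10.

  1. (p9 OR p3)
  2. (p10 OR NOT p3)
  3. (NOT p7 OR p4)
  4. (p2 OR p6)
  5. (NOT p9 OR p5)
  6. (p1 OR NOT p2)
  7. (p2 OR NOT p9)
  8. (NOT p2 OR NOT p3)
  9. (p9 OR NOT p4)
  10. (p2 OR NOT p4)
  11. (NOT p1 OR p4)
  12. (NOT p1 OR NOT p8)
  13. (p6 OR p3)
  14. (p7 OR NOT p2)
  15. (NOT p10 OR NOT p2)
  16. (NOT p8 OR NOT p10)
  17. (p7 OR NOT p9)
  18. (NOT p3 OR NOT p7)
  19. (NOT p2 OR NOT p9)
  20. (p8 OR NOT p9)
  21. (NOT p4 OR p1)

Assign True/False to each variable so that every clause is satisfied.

p1 = 0, p2 = 0, p3 = 1, p4 = 0, p5 = 0, p6 = 1, p7 = 0, p8 = 0, p9 = 0, p10 = 1

Check each clause:
  1. (p9 OR p3) — p3 is true.
  2. (p10 OR NOT p3) — p10 is true.
  3. (NOT p7 OR p4) — NOT p7 is true.
  4. (p2 OR p6) — p6 is true.
  5. (p5 OR NOT p9) — NOT p9 is true.
  6. (NOT p2 OR p1) — NOT p2 is true.
  7. (NOT p9 OR p2) — NOT p9 is true.
  8. (NOT p3 OR NOT p2) — NOT p2 is true.
  9. (NOT p4 OR p9) — NOT p4 is true.
  10. (p2 OR NOT p4) — NOT p4 is true.
  11. (NOT p1 OR p4) — NOT p1 is true.
  12. (NOT p8 OR NOT p1) — NOT p8 is true.
  13. (p3 OR p6) — p3 is true.
  14. (NOT p2 OR p7) — NOT p2 is true.
  15. (NOT p10 OR NOT p2) — NOT p2 is true.
  16. (NOT p8 OR NOT p10) — NOT p8 is true.
  17. (p7 OR NOT p9) — NOT p9 is true.
  18. (NOT p3 OR NOT p7) — NOT p7 is true.
  19. (NOT p9 OR NOT p2) — NOT p2 is true.
  20. (p8 OR NOT p9) — NOT p9 is true.
  21. (p1 OR NOT p4) — NOT p4 is true.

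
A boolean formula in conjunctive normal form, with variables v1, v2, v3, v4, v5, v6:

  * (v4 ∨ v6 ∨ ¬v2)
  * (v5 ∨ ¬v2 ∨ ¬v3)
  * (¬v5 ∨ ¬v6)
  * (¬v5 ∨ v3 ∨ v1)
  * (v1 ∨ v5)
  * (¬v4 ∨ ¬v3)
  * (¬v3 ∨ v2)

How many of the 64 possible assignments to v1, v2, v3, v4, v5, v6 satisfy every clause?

10

Split on v3, then v5.
  v3=T, v5=T: a clause becomes empty — 0.
  v3=T, v5=F: a clause becomes empty — 0.
  v3=F, v5=T: remaining (v1,v2,v4,v6) ∈ {(T,F,F,F); (T,F,T,F); (T,T,T,F)} — 3.
  v3=F, v5=F: 7 of the 16 assignments to (v1,v2,v4,v6) work.
Total: 0 + 0 + 3 + 7 = 10.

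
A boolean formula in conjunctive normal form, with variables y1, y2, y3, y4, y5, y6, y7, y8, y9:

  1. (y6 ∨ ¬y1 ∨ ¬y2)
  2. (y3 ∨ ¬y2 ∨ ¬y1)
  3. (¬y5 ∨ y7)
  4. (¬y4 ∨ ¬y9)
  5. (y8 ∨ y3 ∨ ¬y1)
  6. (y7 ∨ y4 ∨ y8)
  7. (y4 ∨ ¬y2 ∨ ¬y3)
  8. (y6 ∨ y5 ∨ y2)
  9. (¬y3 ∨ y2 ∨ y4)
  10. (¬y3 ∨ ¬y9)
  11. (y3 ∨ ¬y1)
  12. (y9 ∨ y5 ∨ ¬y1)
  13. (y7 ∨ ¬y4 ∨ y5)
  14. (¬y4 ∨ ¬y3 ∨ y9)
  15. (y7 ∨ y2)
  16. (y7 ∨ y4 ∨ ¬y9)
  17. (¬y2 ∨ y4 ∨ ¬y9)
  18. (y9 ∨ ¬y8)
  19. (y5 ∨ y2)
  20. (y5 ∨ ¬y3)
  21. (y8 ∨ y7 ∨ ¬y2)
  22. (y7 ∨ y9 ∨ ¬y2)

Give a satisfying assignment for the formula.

y1 occurs only negated in the remaining clauses — set y1 = False.
Pure literal: y7 appears only positively; assign y7 = True.
Try y2 = False.
  then y5 is forced to True.
Branch on y3: take y3 = False.
The remaining clauses are satisfied by y4 = False, y6 = False, y8 = False, y9 = True.
Every clause has at least one true literal under this assignment.
Check each clause:
  1. (y6 ∨ ¬y2 ∨ ¬y1) — ¬y2 is true.
  2. (¬y2 ∨ y3 ∨ ¬y1) — ¬y2 is true.
  3. (y7 ∨ ¬y5) — y7 is true.
  4. (¬y4 ∨ ¬y9) — ¬y4 is true.
  5. (y3 ∨ ¬y1 ∨ y8) — ¬y1 is true.
  6. (y4 ∨ y8 ∨ y7) — y7 is true.
  7. (¬y2 ∨ y4 ∨ ¬y3) — ¬y3 is true.
  8. (y5 ∨ y6 ∨ y2) — y5 is true.
  9. (y2 ∨ ¬y3 ∨ y4) — ¬y3 is true.
  10. (¬y3 ∨ ¬y9) — ¬y3 is true.
  11. (y3 ∨ ¬y1) — ¬y1 is true.
  12. (¬y1 ∨ y9 ∨ y5) — y9 is true.
  13. (y7 ∨ y5 ∨ ¬y4) — ¬y4 is true.
  14. (y9 ∨ ¬y3 ∨ ¬y4) — y9 is true.
  15. (y7 ∨ y2) — y7 is true.
  16. (y4 ∨ ¬y9 ∨ y7) — y7 is true.
  17. (¬y9 ∨ y4 ∨ ¬y2) — ¬y2 is true.
  18. (¬y8 ∨ y9) — ¬y8 is true.
  19. (y2 ∨ y5) — y5 is true.
  20. (y5 ∨ ¬y3) — ¬y3 is true.
  21. (¬y2 ∨ y7 ∨ y8) — ¬y2 is true.
  22. (¬y2 ∨ y7 ∨ y9) — y9 is true.

y1=False  y2=False  y3=False  y4=False  y5=True  y6=False  y7=True  y8=False  y9=True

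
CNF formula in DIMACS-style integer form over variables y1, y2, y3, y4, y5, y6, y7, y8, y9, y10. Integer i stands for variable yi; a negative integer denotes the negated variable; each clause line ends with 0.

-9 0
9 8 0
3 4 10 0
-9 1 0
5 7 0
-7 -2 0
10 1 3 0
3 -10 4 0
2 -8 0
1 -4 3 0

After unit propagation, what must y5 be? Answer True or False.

True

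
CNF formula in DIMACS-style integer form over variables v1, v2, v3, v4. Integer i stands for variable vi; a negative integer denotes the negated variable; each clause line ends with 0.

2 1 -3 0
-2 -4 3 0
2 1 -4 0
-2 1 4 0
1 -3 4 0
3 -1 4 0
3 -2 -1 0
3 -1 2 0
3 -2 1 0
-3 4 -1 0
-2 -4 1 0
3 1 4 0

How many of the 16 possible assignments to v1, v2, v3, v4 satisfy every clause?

Satisfying assignments:
  v1=T v2=F v3=T v4=T
  v1=T v2=T v3=T v4=T
Count: 2.

2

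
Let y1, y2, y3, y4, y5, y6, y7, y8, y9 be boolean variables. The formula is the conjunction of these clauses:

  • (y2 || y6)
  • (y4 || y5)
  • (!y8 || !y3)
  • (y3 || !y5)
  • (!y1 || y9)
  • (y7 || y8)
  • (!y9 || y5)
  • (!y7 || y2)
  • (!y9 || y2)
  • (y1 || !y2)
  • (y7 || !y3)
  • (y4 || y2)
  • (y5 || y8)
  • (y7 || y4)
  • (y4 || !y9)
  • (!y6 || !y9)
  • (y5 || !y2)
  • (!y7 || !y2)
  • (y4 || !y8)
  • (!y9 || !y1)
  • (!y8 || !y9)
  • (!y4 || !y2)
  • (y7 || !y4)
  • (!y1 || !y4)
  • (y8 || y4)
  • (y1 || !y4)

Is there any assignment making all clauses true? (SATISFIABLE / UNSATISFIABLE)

UNSATISFIABLE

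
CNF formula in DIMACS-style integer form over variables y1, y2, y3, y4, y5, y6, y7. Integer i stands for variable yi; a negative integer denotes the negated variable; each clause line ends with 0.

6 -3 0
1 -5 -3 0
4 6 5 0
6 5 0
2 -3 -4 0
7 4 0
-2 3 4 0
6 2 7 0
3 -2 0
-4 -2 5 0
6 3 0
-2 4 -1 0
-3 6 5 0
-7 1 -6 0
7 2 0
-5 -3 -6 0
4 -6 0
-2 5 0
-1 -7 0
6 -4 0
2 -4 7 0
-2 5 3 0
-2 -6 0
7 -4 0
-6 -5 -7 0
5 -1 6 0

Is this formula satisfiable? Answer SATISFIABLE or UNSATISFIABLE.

UNSATISFIABLE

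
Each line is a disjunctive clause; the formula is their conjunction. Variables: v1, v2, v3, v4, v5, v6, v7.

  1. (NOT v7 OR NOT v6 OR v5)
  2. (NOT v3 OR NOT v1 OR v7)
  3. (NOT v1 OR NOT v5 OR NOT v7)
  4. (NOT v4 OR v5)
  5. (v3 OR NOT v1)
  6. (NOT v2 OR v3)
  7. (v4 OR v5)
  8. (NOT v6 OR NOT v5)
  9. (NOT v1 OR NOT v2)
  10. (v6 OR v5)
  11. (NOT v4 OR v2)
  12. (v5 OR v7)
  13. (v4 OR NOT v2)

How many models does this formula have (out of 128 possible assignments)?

6

The models are:
  v1=0 v2=0 v3=0 v4=0 v5=1 v6=0 v7=0
  v1=0 v2=0 v3=0 v4=0 v5=1 v6=0 v7=1
  v1=0 v2=0 v3=1 v4=0 v5=1 v6=0 v7=0
  v1=0 v2=0 v3=1 v4=0 v5=1 v6=0 v7=1
  v1=0 v2=1 v3=1 v4=1 v5=1 v6=0 v7=0
  v1=0 v2=1 v3=1 v4=1 v5=1 v6=0 v7=1
That's 6 in total.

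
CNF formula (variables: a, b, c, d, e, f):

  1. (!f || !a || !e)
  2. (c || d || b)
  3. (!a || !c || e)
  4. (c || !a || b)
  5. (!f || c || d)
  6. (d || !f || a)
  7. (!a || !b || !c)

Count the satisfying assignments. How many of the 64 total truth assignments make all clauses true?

Split on a, then c.
  a=T, c=T: remaining (b,d,e,f) ∈ {(F,F,T,F); (F,T,T,F)} — 2.
  a=T, c=F: 5 of the 16 assignments to (b,d,e,f) work.
  a=F, c=T: b, e free; 3 ways for (d,f) × 2^2 = 12.
  a=F, c=F: e free; 5 ways for (b,d,f) × 2^1 = 10.
Total: 2 + 5 + 12 + 10 = 29.

29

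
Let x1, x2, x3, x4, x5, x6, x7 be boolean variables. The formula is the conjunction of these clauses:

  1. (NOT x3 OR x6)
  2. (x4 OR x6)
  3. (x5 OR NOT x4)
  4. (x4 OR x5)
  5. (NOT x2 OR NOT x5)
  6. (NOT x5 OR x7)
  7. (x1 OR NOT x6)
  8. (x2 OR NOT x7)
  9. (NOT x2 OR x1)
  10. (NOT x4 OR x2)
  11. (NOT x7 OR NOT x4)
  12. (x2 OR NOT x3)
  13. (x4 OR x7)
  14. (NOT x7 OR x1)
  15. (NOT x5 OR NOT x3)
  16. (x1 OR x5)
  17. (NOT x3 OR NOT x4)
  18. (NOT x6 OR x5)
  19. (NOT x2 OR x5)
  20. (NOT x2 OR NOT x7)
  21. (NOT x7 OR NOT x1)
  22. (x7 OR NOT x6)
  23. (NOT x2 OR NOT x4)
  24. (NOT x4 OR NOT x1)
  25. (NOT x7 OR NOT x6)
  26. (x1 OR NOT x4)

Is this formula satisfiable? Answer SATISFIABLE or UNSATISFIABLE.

UNSATISFIABLE

x4 = True:
  propagation gives x5=True, x2=False; an empty clause results — contradiction.
x4 = False:
  propagation gives x6=True, x5=True, x2=False, x7=True; an empty clause results — contradiction.
Every branch closes, so no satisfying assignment exists.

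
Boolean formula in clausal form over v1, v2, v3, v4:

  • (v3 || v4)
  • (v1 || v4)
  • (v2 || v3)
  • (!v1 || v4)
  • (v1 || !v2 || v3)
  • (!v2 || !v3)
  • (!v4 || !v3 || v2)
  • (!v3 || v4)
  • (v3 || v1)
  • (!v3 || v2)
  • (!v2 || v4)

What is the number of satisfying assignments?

The models are:
  v1=T v2=T v3=F v4=T
That's 1 in total.

1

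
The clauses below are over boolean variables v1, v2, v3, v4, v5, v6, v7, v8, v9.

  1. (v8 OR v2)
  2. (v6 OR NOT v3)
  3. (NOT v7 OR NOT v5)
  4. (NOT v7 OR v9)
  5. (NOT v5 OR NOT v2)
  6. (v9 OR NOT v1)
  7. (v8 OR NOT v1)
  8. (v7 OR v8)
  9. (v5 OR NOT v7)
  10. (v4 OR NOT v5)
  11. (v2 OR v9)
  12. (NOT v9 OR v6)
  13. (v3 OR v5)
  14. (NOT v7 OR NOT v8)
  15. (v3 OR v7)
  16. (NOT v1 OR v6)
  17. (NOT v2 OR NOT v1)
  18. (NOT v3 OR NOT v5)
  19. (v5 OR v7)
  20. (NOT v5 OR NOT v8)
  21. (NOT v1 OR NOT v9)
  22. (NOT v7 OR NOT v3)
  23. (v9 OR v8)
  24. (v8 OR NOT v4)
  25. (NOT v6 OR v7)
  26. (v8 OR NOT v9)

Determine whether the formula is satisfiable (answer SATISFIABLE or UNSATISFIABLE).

UNSATISFIABLE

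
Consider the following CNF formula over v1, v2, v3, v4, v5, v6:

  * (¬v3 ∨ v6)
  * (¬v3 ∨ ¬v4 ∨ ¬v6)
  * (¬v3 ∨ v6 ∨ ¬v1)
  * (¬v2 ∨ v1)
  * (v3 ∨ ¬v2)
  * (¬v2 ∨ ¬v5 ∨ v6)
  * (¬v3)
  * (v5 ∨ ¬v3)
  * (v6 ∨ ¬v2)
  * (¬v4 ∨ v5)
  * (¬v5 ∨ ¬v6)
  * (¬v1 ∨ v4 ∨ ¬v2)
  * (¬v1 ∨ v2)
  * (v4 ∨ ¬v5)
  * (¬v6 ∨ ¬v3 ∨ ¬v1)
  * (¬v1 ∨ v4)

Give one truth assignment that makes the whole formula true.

(¬v3) is a unit clause, so v3 = False.
Unit propagation: (¬v2) forces v2 = False.
The clause (¬v1) is unit: v1 must be False.
v6 occurs only negated in the remaining clauses — set v6 = False.
Set v4 = False and propagate.
  then v5 is forced to False.
Every clause has at least one true literal under this assignment.

v1 = F, v2 = F, v3 = F, v4 = F, v5 = F, v6 = F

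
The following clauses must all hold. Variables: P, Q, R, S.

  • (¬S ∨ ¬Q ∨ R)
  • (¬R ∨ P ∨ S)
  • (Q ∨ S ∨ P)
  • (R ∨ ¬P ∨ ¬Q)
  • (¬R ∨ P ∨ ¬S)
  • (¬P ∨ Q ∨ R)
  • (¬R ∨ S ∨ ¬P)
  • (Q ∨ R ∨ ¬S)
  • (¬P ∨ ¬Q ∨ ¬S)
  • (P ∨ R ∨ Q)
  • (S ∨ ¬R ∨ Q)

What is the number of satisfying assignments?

2

Satisfying assignments:
  P=F Q=T R=F S=F
  P=T Q=F R=T S=T
Count: 2.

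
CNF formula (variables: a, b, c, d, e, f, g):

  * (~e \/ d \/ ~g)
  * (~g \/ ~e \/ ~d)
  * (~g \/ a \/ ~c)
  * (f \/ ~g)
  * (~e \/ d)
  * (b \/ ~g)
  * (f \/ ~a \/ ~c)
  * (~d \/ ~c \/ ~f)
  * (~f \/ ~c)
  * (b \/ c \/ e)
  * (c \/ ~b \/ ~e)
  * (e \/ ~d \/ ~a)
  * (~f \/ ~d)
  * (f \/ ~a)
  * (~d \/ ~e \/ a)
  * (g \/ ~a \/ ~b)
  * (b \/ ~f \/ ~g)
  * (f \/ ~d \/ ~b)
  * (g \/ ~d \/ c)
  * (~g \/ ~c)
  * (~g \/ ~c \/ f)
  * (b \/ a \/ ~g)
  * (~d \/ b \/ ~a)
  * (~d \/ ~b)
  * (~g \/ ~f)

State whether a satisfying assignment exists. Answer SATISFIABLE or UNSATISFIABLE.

Set a = False and propagate.
Branch on b: take b = True.
  then d is forced to False.
  then e is forced to False.
The remaining clauses are satisfied by c = True, f = False, g = False.
Every clause has at least one true literal under this assignment.
So a=0, b=1, c=1, d=0, e=0, f=0, g=0 is a satisfying assignment.

SATISFIABLE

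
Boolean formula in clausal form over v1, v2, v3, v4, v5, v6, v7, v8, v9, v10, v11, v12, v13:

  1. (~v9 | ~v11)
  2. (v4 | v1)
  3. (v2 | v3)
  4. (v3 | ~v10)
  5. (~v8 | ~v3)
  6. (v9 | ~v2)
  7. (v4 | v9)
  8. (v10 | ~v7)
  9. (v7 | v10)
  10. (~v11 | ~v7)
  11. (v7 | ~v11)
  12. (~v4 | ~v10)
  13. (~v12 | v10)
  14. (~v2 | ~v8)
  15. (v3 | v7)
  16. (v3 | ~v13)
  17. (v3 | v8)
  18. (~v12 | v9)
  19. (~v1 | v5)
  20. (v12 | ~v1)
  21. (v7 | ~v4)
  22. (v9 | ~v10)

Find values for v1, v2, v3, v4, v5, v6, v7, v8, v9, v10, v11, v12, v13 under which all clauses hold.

v1=True  v2=False  v3=True  v4=False  v5=True  v6=True  v7=False  v8=False  v9=True  v10=True  v11=False  v12=True  v13=False

Pure literal: v5 appears only positively; assign v5 = True.
v11 occurs only negated in the remaining clauses — set v11 = False.
Try v1 = True.
  then v12 is forced to True.
  then v10 is forced to True.
  then v3 is forced to True.
  then v8 is forced to False.
  then v4 is forced to False.
  then v9 is forced to True.
v2, v6, v7, v13 are now unconstrained; take v2 = False, v6 = True, v7 = False, v13 = False.
Every clause has at least one true literal under this assignment.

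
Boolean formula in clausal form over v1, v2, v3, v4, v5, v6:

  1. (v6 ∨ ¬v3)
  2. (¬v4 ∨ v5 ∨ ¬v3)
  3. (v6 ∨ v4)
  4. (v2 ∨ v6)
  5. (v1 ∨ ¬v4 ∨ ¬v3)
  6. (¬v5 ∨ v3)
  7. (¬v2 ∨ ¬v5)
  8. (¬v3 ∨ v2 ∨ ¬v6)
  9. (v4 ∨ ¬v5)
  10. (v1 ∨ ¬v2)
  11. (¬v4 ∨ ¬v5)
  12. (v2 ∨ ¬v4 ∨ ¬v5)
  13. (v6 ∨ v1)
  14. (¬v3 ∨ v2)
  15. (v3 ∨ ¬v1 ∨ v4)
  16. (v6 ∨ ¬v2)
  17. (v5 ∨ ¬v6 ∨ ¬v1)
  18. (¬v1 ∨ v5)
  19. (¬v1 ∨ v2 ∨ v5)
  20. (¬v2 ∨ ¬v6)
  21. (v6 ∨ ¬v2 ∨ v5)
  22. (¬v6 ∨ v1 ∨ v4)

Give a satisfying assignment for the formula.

v1=0, v2=0, v3=0, v4=1, v5=0, v6=1

Check each clause:
  1. (v6 ∨ ¬v3) — ¬v3 is true.
  2. (v5 ∨ ¬v4 ∨ ¬v3) — ¬v3 is true.
  3. (v6 ∨ v4) — v4 is true.
  4. (v2 ∨ v6) — v6 is true.
  5. (¬v4 ∨ ¬v3 ∨ v1) — ¬v3 is true.
  6. (v3 ∨ ¬v5) — ¬v5 is true.
  7. (¬v2 ∨ ¬v5) — ¬v5 is true.
  8. (v2 ∨ ¬v6 ∨ ¬v3) — ¬v3 is true.
  9. (¬v5 ∨ v4) — ¬v5 is true.
  10. (¬v2 ∨ v1) — ¬v2 is true.
  11. (¬v5 ∨ ¬v4) — ¬v5 is true.
  12. (¬v4 ∨ v2 ∨ ¬v5) — ¬v5 is true.
  13. (v6 ∨ v1) — v6 is true.
  14. (v2 ∨ ¬v3) — ¬v3 is true.
  15. (v3 ∨ v4 ∨ ¬v1) — v4 is true.
  16. (¬v2 ∨ v6) — v6 is true.
  17. (¬v6 ∨ v5 ∨ ¬v1) — ¬v1 is true.
  18. (¬v1 ∨ v5) — ¬v1 is true.
  19. (v2 ∨ v5 ∨ ¬v1) — ¬v1 is true.
  20. (¬v2 ∨ ¬v6) — ¬v2 is true.
  21. (v5 ∨ v6 ∨ ¬v2) — ¬v2 is true.
  22. (v4 ∨ ¬v6 ∨ v1) — v4 is true.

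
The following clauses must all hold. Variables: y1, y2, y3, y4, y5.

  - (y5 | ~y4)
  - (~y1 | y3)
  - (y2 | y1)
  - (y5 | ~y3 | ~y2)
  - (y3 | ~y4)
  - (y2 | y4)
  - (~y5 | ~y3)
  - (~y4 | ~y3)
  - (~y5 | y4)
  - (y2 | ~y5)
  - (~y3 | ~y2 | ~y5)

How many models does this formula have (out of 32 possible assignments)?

The models are:
  y1=0 y2=1 y3=0 y4=0 y5=0
Count: 1.

1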